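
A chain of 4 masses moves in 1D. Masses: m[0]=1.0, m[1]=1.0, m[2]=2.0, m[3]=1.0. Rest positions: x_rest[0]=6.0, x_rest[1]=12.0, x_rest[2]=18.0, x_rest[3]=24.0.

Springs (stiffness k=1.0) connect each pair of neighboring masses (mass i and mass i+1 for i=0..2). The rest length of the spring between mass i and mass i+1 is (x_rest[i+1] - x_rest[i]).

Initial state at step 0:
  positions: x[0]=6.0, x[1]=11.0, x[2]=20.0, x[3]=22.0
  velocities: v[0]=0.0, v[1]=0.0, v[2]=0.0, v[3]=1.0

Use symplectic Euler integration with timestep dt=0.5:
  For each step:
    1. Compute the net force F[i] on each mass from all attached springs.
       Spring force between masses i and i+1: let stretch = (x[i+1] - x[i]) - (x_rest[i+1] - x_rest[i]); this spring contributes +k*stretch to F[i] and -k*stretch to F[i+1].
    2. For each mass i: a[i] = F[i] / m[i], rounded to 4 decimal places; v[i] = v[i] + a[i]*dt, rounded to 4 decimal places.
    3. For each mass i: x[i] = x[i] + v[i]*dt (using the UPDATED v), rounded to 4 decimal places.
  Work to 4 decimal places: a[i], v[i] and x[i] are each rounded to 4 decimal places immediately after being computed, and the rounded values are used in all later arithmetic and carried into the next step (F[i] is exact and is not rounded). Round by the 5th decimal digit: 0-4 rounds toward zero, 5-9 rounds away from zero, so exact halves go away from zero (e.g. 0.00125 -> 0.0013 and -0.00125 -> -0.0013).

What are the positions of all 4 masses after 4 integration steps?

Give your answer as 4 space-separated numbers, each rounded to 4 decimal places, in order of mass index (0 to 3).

Step 0: x=[6.0000 11.0000 20.0000 22.0000] v=[0.0000 0.0000 0.0000 1.0000]
Step 1: x=[5.7500 12.0000 19.1250 23.5000] v=[-0.5000 2.0000 -1.7500 3.0000]
Step 2: x=[5.5625 13.2188 17.9063 25.4063] v=[-0.3750 2.4375 -2.4375 3.8125]
Step 3: x=[5.7891 13.6954 17.0391 26.9376] v=[0.4532 0.9531 -1.7344 3.0625]
Step 4: x=[6.4923 13.0313 16.9913 27.4943] v=[1.4064 -1.3282 -0.0957 1.1133]

Answer: 6.4923 13.0313 16.9913 27.4943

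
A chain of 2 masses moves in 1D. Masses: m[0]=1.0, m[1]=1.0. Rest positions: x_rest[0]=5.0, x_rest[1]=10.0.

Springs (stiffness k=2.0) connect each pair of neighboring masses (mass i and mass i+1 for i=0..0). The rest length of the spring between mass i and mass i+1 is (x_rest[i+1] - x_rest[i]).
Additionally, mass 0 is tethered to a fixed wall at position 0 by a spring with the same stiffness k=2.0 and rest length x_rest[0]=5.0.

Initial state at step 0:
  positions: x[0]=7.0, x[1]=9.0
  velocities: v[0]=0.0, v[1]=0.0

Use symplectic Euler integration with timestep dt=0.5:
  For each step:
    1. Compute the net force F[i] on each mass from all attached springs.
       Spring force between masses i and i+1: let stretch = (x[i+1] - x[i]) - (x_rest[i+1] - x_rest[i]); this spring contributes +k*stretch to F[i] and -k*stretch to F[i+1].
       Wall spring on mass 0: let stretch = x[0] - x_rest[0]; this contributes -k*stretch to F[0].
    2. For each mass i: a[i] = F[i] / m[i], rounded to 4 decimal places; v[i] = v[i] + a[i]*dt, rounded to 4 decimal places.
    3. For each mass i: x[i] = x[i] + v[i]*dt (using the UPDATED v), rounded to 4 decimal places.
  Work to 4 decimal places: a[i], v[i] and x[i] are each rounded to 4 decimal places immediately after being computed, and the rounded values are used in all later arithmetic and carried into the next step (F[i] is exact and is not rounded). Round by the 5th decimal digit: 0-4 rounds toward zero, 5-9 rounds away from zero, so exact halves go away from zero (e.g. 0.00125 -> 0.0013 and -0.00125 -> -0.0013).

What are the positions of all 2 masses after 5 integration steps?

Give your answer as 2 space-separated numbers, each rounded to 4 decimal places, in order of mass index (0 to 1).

Answer: 7.0313 8.5625

Derivation:
Step 0: x=[7.0000 9.0000] v=[0.0000 0.0000]
Step 1: x=[4.5000 10.5000] v=[-5.0000 3.0000]
Step 2: x=[2.7500 11.5000] v=[-3.5000 2.0000]
Step 3: x=[4.0000 10.6250] v=[2.5000 -1.7500]
Step 4: x=[6.5625 8.9375] v=[5.1250 -3.3750]
Step 5: x=[7.0313 8.5625] v=[0.9375 -0.7500]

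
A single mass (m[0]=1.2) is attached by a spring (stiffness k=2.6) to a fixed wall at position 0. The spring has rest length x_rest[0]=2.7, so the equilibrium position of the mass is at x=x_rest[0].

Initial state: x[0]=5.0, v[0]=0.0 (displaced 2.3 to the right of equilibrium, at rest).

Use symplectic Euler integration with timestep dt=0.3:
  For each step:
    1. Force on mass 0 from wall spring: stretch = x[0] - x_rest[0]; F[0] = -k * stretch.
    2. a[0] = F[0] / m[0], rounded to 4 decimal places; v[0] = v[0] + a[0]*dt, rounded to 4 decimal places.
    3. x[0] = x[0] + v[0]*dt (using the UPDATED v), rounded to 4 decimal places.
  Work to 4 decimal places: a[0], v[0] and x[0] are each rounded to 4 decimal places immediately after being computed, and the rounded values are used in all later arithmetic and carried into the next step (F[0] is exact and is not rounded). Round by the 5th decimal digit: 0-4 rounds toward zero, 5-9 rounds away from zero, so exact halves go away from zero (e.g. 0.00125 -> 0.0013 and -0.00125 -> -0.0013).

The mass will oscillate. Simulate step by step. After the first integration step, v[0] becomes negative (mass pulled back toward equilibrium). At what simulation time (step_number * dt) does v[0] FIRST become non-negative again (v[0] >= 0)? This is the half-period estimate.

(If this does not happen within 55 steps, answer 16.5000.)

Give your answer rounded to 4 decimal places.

Step 0: x=[5.0000] v=[0.0000]
Step 1: x=[4.5515] v=[-1.4950]
Step 2: x=[3.7420] v=[-2.6985]
Step 3: x=[2.7293] v=[-3.3758]
Step 4: x=[1.7108] v=[-3.3949]
Step 5: x=[0.8852] v=[-2.7519]
Step 6: x=[0.4135] v=[-1.5723]
Step 7: x=[0.3877] v=[-0.0861]
Step 8: x=[0.8128] v=[1.4169]
First v>=0 after going negative at step 8, time=2.4000

Answer: 2.4000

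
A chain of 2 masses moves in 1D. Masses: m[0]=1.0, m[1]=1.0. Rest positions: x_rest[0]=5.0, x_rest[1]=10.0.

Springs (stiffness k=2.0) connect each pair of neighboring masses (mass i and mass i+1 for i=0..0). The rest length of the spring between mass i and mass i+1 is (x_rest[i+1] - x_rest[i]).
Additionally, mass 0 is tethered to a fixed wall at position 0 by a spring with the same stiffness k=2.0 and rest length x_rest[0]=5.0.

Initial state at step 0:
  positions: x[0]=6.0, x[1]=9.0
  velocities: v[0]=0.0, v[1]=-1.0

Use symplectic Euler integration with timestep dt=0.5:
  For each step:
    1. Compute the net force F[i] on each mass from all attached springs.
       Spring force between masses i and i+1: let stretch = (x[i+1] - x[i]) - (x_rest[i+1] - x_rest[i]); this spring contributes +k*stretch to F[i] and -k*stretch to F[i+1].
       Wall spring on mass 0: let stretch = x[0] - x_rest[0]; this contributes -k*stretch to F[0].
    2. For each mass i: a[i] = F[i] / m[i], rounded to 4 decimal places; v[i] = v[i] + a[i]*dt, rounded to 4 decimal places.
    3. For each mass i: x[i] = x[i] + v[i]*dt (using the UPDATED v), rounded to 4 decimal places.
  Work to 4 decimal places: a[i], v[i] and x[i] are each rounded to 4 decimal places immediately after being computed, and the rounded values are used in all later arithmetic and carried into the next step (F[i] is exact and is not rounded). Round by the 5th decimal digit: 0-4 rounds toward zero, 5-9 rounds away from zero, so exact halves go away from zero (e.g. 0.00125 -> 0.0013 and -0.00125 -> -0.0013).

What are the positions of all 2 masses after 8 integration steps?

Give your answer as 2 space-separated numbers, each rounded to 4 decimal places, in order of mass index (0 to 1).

Answer: 4.4101 11.1251

Derivation:
Step 0: x=[6.0000 9.0000] v=[0.0000 -1.0000]
Step 1: x=[4.5000 9.5000] v=[-3.0000 1.0000]
Step 2: x=[3.2500 10.0000] v=[-2.5000 1.0000]
Step 3: x=[3.7500 9.6250] v=[1.0000 -0.7500]
Step 4: x=[5.3125 8.8125] v=[3.1250 -1.6250]
Step 5: x=[5.9688 8.7500] v=[1.3125 -0.1250]
Step 6: x=[5.0313 9.7969] v=[-1.8751 2.0938]
Step 7: x=[3.9609 10.9610] v=[-2.1408 2.3282]
Step 8: x=[4.4101 11.1251] v=[0.8984 0.3281]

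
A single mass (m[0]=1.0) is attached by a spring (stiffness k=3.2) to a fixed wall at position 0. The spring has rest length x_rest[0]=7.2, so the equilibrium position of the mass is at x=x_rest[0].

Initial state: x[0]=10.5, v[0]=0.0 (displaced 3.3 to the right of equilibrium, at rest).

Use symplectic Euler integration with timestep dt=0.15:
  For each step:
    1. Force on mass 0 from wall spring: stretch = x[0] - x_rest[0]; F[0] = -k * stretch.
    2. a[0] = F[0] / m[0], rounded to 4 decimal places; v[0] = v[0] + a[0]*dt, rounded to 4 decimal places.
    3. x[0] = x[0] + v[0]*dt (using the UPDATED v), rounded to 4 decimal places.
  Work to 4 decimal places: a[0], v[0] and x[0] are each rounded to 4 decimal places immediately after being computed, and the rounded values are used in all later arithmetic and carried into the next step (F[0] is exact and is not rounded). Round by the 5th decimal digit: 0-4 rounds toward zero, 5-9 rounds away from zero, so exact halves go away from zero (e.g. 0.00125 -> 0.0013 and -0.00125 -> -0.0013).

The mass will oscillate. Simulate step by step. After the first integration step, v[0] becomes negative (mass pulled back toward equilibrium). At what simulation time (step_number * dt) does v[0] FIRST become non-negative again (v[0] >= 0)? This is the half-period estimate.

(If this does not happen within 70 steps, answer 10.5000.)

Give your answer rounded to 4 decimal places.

Answer: 1.8000

Derivation:
Step 0: x=[10.5000] v=[0.0000]
Step 1: x=[10.2624] v=[-1.5840]
Step 2: x=[9.8043] v=[-3.0540]
Step 3: x=[9.1587] v=[-4.3041]
Step 4: x=[8.3721] v=[-5.2443]
Step 5: x=[7.5011] v=[-5.8069]
Step 6: x=[6.6084] v=[-5.9514]
Step 7: x=[5.7583] v=[-5.6674]
Step 8: x=[5.0120] v=[-4.9754]
Step 9: x=[4.4232] v=[-3.9252]
Step 10: x=[4.0344] v=[-2.5923]
Step 11: x=[3.8735] v=[-1.0728]
Step 12: x=[3.9521] v=[0.5239]
First v>=0 after going negative at step 12, time=1.8000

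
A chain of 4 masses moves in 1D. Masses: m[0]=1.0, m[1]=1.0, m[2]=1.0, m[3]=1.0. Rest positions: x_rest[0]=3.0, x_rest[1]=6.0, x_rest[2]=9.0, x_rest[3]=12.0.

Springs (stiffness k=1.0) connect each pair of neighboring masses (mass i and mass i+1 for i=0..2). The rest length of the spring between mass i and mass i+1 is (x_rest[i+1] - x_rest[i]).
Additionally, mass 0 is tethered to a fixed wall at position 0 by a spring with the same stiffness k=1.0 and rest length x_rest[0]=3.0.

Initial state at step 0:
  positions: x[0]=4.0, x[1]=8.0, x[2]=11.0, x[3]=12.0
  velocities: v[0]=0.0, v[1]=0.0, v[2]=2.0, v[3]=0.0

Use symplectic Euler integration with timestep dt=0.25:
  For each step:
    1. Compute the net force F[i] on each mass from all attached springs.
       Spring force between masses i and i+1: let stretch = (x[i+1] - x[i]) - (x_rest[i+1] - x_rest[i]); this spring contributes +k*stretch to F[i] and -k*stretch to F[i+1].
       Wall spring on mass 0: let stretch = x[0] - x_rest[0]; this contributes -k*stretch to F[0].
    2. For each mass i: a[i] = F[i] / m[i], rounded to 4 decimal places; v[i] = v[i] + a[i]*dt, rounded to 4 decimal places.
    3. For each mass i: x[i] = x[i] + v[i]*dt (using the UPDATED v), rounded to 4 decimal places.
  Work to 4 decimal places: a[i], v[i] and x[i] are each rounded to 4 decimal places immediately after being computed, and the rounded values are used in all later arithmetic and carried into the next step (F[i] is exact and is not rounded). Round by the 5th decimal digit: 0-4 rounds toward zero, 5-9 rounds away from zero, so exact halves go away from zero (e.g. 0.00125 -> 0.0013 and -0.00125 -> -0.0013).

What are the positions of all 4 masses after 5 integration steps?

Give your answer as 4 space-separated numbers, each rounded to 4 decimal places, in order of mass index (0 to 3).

Answer: 3.9123 7.5623 11.1964 13.8971

Derivation:
Step 0: x=[4.0000 8.0000 11.0000 12.0000] v=[0.0000 0.0000 2.0000 0.0000]
Step 1: x=[4.0000 7.9375 11.3750 12.1250] v=[0.0000 -0.2500 1.5000 0.5000]
Step 2: x=[3.9961 7.8438 11.5820 12.3906] v=[-0.0156 -0.3750 0.8281 1.0625]
Step 3: x=[3.9829 7.7432 11.6059 12.7932] v=[-0.0527 -0.4024 0.0957 1.6104]
Step 4: x=[3.9558 7.6490 11.4626 13.3091] v=[-0.1084 -0.3768 -0.5732 2.0636]
Step 5: x=[3.9123 7.5623 11.1964 13.8971] v=[-0.1741 -0.3467 -1.0650 2.3520]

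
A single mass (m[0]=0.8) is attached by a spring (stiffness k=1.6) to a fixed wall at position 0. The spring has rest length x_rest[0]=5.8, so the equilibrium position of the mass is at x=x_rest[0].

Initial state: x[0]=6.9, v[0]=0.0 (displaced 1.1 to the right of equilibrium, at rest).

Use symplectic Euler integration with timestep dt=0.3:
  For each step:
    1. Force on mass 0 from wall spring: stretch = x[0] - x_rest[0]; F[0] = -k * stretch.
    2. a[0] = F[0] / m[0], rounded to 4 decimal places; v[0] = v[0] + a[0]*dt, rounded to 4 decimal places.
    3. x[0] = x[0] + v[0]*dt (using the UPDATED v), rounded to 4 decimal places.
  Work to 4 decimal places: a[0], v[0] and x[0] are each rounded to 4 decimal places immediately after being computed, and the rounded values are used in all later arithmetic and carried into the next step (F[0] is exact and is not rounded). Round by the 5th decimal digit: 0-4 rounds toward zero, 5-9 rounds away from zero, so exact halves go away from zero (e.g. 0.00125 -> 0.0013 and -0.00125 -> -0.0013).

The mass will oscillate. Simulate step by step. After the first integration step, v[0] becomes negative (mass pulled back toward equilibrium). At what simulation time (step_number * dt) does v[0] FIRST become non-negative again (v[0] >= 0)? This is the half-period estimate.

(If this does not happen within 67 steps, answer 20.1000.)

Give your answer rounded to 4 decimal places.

Step 0: x=[6.9000] v=[0.0000]
Step 1: x=[6.7020] v=[-0.6600]
Step 2: x=[6.3416] v=[-1.2012]
Step 3: x=[5.8837] v=[-1.5262]
Step 4: x=[5.4108] v=[-1.5764]
Step 5: x=[5.0079] v=[-1.3429]
Step 6: x=[4.7476] v=[-0.8676]
Step 7: x=[4.6767] v=[-0.2362]
Step 8: x=[4.8080] v=[0.4378]
First v>=0 after going negative at step 8, time=2.4000

Answer: 2.4000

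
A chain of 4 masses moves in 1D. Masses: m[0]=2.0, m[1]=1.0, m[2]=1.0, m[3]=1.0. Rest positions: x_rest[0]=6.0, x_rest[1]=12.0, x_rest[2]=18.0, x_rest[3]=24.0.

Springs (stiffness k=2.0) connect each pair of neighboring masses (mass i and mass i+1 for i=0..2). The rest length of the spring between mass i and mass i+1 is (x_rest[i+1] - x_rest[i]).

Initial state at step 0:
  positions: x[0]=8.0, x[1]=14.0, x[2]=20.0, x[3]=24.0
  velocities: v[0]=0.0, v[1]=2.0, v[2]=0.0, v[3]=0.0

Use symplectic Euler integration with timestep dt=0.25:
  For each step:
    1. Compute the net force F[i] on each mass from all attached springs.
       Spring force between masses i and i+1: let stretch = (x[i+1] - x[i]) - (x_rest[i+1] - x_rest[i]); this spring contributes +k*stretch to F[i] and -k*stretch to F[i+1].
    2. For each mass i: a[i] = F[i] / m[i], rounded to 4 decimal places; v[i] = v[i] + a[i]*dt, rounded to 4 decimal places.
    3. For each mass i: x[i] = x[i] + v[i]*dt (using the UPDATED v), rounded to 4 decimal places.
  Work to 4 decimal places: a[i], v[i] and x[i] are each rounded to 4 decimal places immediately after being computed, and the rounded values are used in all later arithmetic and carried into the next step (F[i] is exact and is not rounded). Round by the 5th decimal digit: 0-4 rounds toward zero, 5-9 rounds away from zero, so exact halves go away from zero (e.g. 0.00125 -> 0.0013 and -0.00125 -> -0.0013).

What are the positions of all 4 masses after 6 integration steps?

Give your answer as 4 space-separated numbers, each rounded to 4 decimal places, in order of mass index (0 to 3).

Answer: 8.5433 13.5886 19.8053 26.5198

Derivation:
Step 0: x=[8.0000 14.0000 20.0000 24.0000] v=[0.0000 2.0000 0.0000 0.0000]
Step 1: x=[8.0000 14.5000 19.7500 24.2500] v=[0.0000 2.0000 -1.0000 1.0000]
Step 2: x=[8.0313 14.8438 19.4063 24.6875] v=[0.1250 1.3750 -1.3750 1.7500]
Step 3: x=[8.1133 14.9063 19.1524 25.2149] v=[0.3281 0.2500 -1.0157 2.1094]
Step 4: x=[8.2449 14.6504 19.1255 25.7345] v=[0.5264 -1.0235 -0.1075 2.0782]
Step 5: x=[8.4019 14.1532 19.3654 26.1779] v=[0.6278 -1.9887 0.9595 1.7737]
Step 6: x=[8.5433 13.5886 19.8053 26.5198] v=[0.5656 -2.2583 1.7597 1.3675]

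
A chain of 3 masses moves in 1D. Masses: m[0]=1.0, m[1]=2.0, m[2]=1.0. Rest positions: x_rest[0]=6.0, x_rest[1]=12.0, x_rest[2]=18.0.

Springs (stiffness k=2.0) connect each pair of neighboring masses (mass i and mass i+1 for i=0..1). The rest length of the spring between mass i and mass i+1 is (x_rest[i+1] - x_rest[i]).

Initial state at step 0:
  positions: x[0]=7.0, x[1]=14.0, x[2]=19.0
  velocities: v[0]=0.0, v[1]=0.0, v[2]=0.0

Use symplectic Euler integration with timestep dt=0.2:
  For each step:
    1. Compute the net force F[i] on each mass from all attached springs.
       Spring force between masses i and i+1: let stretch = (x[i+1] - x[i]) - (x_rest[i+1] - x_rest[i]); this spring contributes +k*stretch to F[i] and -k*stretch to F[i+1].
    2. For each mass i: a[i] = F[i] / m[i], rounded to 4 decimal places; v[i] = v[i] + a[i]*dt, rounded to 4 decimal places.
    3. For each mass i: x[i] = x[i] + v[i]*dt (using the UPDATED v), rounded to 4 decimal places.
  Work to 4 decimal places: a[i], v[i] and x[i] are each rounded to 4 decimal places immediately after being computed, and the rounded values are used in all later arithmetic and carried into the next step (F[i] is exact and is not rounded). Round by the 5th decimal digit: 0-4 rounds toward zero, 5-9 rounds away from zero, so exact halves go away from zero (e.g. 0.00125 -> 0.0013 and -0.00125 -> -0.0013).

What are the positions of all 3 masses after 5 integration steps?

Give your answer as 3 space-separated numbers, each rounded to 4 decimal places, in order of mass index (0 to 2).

Step 0: x=[7.0000 14.0000 19.0000] v=[0.0000 0.0000 0.0000]
Step 1: x=[7.0800 13.9200 19.0800] v=[0.4000 -0.4000 0.4000]
Step 2: x=[7.2272 13.7728 19.2272] v=[0.7360 -0.7360 0.7360]
Step 3: x=[7.4180 13.5820 19.4180] v=[0.9542 -0.9542 0.9542]
Step 4: x=[7.6220 13.3780 19.6220] v=[1.0198 -1.0198 1.0198]
Step 5: x=[7.8064 13.1936 19.8064] v=[0.9222 -0.9222 0.9222]

Answer: 7.8064 13.1936 19.8064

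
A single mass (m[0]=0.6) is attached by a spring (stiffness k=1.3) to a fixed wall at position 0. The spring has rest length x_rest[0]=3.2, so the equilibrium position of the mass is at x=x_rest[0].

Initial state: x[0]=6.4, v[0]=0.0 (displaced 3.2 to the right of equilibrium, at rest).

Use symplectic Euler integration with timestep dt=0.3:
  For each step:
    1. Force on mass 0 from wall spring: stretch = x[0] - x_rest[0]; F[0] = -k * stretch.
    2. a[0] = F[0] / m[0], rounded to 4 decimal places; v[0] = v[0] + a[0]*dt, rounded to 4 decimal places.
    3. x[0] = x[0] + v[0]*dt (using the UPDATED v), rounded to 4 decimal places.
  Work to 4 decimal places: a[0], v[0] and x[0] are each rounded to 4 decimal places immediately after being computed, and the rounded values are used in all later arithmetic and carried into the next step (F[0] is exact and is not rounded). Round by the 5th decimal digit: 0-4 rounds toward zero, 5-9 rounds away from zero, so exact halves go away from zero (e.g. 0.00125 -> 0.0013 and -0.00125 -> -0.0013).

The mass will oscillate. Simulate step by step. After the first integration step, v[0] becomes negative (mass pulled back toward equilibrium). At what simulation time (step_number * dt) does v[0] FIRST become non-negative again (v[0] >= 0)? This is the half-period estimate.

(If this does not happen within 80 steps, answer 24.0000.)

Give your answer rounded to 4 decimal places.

Answer: 2.4000

Derivation:
Step 0: x=[6.4000] v=[0.0000]
Step 1: x=[5.7760] v=[-2.0800]
Step 2: x=[4.6497] v=[-3.7544]
Step 3: x=[3.2407] v=[-4.6967]
Step 4: x=[1.8237] v=[-4.7232]
Step 5: x=[0.6751] v=[-3.8286]
Step 6: x=[0.0189] v=[-2.1874]
Step 7: x=[-0.0170] v=[-0.1197]
Step 8: x=[0.5744] v=[1.9714]
First v>=0 after going negative at step 8, time=2.4000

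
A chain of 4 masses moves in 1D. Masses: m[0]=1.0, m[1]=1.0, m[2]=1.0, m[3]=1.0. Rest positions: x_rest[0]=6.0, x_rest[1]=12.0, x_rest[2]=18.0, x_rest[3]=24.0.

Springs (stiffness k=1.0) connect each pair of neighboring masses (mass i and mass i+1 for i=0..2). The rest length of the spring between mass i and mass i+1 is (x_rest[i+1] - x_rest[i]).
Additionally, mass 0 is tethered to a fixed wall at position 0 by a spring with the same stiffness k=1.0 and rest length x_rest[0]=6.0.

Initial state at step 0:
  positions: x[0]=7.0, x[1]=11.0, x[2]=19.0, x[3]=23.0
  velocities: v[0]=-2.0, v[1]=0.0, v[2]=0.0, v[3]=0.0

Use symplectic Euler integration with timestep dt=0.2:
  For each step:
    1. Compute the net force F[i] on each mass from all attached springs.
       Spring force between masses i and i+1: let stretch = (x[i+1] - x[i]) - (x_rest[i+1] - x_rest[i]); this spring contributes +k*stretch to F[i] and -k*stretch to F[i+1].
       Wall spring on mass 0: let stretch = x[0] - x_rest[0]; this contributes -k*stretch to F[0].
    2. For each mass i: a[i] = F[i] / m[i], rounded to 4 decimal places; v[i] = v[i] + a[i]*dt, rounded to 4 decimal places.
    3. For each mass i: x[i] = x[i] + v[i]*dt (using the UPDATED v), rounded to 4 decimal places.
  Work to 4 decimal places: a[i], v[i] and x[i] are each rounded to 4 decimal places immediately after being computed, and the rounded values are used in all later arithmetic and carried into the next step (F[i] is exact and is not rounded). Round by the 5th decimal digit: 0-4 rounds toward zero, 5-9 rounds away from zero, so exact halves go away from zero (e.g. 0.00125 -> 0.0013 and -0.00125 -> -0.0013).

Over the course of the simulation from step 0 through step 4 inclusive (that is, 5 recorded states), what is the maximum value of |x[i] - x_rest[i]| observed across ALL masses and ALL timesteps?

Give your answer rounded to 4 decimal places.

Answer: 1.2742

Derivation:
Step 0: x=[7.0000 11.0000 19.0000 23.0000] v=[-2.0000 0.0000 0.0000 0.0000]
Step 1: x=[6.4800 11.1600 18.8400 23.0800] v=[-2.6000 0.8000 -0.8000 0.4000]
Step 2: x=[5.8880 11.4400 18.5424 23.2304] v=[-2.9600 1.4000 -1.4880 0.7520]
Step 3: x=[5.2826 11.7820 18.1482 23.4333] v=[-3.0272 1.7101 -1.9709 1.0144]
Step 4: x=[4.7258 12.1187 17.7108 23.6648] v=[-2.7838 1.6835 -2.1871 1.1574]
Max displacement = 1.2742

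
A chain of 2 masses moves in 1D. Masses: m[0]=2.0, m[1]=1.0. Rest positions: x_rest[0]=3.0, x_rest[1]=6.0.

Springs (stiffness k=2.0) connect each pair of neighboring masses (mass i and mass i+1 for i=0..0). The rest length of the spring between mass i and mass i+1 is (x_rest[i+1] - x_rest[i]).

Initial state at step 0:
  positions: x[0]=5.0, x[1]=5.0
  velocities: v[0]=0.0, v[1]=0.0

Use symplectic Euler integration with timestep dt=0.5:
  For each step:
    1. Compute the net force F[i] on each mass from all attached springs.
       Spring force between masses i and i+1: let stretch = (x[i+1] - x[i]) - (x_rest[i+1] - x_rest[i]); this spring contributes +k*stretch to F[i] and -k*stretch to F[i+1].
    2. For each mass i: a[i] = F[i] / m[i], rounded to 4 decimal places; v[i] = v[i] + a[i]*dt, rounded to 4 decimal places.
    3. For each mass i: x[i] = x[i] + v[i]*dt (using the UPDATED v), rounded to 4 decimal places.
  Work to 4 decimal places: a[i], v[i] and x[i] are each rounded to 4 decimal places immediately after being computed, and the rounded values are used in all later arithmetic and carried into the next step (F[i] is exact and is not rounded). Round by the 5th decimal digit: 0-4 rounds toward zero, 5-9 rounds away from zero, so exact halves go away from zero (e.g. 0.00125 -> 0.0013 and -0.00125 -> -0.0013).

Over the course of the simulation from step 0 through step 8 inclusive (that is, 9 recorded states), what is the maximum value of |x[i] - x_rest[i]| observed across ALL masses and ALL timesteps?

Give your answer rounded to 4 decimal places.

Answer: 3.2188

Derivation:
Step 0: x=[5.0000 5.0000] v=[0.0000 0.0000]
Step 1: x=[4.2500 6.5000] v=[-1.5000 3.0000]
Step 2: x=[3.3125 8.3750] v=[-1.8750 3.7500]
Step 3: x=[2.8906 9.2188] v=[-0.8438 1.6875]
Step 4: x=[3.3008 8.3985] v=[0.8203 -1.6407]
Step 5: x=[4.2354 6.5293] v=[1.8692 -3.7384]
Step 6: x=[4.9935 5.0132] v=[1.5162 -3.0323]
Step 7: x=[5.0066 4.9872] v=[0.0261 -0.0520]
Step 8: x=[4.2648 6.4709] v=[-1.4836 2.9674]
Max displacement = 3.2188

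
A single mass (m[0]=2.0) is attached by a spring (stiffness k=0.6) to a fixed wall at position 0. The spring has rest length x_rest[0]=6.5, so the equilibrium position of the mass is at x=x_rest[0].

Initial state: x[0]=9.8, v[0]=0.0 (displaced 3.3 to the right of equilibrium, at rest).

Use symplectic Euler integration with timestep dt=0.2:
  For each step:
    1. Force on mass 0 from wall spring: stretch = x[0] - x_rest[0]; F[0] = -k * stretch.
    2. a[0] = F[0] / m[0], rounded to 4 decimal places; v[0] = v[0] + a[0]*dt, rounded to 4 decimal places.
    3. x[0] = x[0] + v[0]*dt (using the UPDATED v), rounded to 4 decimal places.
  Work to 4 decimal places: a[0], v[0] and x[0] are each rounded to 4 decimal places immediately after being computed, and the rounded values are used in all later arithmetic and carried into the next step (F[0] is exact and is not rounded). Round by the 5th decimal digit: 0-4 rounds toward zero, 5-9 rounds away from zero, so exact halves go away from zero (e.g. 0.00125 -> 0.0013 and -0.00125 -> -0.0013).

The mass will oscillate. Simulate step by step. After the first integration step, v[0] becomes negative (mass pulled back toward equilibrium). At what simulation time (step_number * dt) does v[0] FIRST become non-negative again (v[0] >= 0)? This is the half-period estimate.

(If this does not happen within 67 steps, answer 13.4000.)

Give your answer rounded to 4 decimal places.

Answer: 5.8000

Derivation:
Step 0: x=[9.8000] v=[0.0000]
Step 1: x=[9.7604] v=[-0.1980]
Step 2: x=[9.6817] v=[-0.3936]
Step 3: x=[9.5648] v=[-0.5845]
Step 4: x=[9.4111] v=[-0.7684]
Step 5: x=[9.2225] v=[-0.9431]
Step 6: x=[9.0012] v=[-1.1065]
Step 7: x=[8.7499] v=[-1.2566]
Step 8: x=[8.4716] v=[-1.3916]
Step 9: x=[8.1696] v=[-1.5099]
Step 10: x=[7.8476] v=[-1.6101]
Step 11: x=[7.5094] v=[-1.6910]
Step 12: x=[7.1591] v=[-1.7516]
Step 13: x=[6.8009] v=[-1.7911]
Step 14: x=[6.4391] v=[-1.8092]
Step 15: x=[6.0780] v=[-1.8055]
Step 16: x=[5.7220] v=[-1.7802]
Step 17: x=[5.3753] v=[-1.7335]
Step 18: x=[5.0421] v=[-1.6660]
Step 19: x=[4.7264] v=[-1.5785]
Step 20: x=[4.4320] v=[-1.4721]
Step 21: x=[4.1624] v=[-1.3480]
Step 22: x=[3.9209] v=[-1.2077]
Step 23: x=[3.7103] v=[-1.0530]
Step 24: x=[3.5332] v=[-0.8856]
Step 25: x=[3.3917] v=[-0.7076]
Step 26: x=[3.2875] v=[-0.5211]
Step 27: x=[3.2218] v=[-0.3283]
Step 28: x=[3.1955] v=[-0.1316]
Step 29: x=[3.2088] v=[0.0667]
First v>=0 after going negative at step 29, time=5.8000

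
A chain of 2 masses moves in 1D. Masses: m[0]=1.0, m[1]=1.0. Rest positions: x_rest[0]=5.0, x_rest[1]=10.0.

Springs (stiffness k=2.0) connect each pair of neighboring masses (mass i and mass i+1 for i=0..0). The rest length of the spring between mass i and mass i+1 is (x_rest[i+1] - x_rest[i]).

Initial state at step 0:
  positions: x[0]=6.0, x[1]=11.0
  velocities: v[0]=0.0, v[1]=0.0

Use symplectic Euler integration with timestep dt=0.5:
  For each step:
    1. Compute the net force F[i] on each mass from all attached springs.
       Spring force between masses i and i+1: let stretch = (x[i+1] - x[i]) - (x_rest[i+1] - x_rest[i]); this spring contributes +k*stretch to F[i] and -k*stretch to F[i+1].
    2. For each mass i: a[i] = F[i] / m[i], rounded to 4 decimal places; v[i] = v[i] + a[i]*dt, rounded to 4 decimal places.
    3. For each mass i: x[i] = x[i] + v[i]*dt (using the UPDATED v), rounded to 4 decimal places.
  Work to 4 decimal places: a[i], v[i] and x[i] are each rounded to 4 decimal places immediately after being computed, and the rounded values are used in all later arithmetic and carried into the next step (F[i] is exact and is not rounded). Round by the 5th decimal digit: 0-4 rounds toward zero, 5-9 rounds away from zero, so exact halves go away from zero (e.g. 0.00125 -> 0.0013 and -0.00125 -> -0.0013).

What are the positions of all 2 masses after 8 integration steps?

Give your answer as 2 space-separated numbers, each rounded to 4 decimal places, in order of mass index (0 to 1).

Step 0: x=[6.0000 11.0000] v=[0.0000 0.0000]
Step 1: x=[6.0000 11.0000] v=[0.0000 0.0000]
Step 2: x=[6.0000 11.0000] v=[0.0000 0.0000]
Step 3: x=[6.0000 11.0000] v=[0.0000 0.0000]
Step 4: x=[6.0000 11.0000] v=[0.0000 0.0000]
Step 5: x=[6.0000 11.0000] v=[0.0000 0.0000]
Step 6: x=[6.0000 11.0000] v=[0.0000 0.0000]
Step 7: x=[6.0000 11.0000] v=[0.0000 0.0000]
Step 8: x=[6.0000 11.0000] v=[0.0000 0.0000]

Answer: 6.0000 11.0000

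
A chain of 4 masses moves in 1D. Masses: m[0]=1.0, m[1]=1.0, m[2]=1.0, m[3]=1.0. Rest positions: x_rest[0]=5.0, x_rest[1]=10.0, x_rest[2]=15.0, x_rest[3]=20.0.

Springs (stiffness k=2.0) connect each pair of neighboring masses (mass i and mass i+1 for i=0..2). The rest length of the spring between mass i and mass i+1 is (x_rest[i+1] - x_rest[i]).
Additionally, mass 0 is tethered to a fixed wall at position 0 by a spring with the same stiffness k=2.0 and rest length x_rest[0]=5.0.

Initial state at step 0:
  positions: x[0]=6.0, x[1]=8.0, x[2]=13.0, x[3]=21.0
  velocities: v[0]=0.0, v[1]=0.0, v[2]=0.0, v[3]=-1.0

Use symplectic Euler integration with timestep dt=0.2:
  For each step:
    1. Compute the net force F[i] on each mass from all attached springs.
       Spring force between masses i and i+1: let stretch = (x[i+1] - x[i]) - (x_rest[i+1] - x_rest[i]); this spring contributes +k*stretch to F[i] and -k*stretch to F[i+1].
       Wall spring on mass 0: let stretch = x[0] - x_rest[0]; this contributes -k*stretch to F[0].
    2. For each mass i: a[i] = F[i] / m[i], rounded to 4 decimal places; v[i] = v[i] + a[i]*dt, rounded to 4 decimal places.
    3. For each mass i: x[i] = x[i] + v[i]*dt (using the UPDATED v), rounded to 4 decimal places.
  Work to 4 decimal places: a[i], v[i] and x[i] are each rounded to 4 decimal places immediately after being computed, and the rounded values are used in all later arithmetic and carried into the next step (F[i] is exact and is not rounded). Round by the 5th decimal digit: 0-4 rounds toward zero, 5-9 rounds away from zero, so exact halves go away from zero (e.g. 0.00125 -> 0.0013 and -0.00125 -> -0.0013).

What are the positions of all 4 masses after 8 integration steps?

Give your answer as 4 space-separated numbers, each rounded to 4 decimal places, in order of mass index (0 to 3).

Answer: 3.7594 10.5553 15.2399 17.2618

Derivation:
Step 0: x=[6.0000 8.0000 13.0000 21.0000] v=[0.0000 0.0000 0.0000 -1.0000]
Step 1: x=[5.6800 8.2400 13.2400 20.5600] v=[-1.6000 1.2000 1.2000 -2.2000]
Step 2: x=[5.1104 8.6752 13.6656 19.9344] v=[-2.8480 2.1760 2.1280 -3.1280]
Step 3: x=[4.4172 9.2244 14.1935 19.2073] v=[-3.4662 2.7462 2.6394 -3.6355]
Step 4: x=[3.7552 9.7866 14.7250 18.4791] v=[-3.3102 2.8110 2.6573 -3.6410]
Step 5: x=[3.2753 10.2614 15.1617 17.8506] v=[-2.3997 2.3738 2.1836 -3.1426]
Step 6: x=[3.0922 10.5693 15.4215 17.4070] v=[-0.9154 1.5395 1.2990 -2.2182]
Step 7: x=[3.2599 10.6672 15.4520 17.2045] v=[0.8386 0.4895 0.1523 -1.0124]
Step 8: x=[3.7594 10.5553 15.2399 17.2618] v=[2.4976 -0.5595 -1.0606 0.2866]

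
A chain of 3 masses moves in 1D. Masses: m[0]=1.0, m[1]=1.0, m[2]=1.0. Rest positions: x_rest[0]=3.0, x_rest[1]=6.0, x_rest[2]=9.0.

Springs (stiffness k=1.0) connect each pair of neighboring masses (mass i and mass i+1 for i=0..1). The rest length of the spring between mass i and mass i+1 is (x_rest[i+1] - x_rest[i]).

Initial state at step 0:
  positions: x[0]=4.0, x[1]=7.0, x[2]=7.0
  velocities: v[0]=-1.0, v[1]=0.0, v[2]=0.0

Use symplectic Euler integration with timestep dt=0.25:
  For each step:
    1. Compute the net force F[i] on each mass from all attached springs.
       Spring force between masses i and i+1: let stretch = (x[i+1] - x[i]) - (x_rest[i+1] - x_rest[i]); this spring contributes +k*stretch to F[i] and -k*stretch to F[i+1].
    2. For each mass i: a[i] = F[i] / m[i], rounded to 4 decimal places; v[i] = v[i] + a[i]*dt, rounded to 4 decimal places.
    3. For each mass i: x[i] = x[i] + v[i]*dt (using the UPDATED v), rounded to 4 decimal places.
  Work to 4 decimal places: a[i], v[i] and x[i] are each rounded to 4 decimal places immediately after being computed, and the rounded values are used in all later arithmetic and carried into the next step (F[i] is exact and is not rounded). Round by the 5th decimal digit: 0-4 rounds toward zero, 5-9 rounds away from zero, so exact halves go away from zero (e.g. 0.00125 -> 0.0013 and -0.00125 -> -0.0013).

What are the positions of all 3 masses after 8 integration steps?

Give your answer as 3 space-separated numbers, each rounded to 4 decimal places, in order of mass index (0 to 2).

Step 0: x=[4.0000 7.0000 7.0000] v=[-1.0000 0.0000 0.0000]
Step 1: x=[3.7500 6.8125 7.1875] v=[-1.0000 -0.7500 0.7500]
Step 2: x=[3.5039 6.4570 7.5391] v=[-0.9844 -1.4219 1.4063]
Step 3: x=[3.2549 5.9846 8.0106] v=[-0.9961 -1.8897 1.8858]
Step 4: x=[2.9890 5.4682 8.5429] v=[-1.0637 -2.0656 2.1293]
Step 5: x=[2.6905 4.9890 9.0706] v=[-1.1939 -1.9167 2.1106]
Step 6: x=[2.3482 4.6213 9.5307] v=[-1.3693 -1.4709 1.8402]
Step 7: x=[1.9605 4.4184 9.8714] v=[-1.5510 -0.8118 1.3629]
Step 8: x=[1.5389 4.4027 10.0588] v=[-1.6865 -0.0630 0.7497]

Answer: 1.5389 4.4027 10.0588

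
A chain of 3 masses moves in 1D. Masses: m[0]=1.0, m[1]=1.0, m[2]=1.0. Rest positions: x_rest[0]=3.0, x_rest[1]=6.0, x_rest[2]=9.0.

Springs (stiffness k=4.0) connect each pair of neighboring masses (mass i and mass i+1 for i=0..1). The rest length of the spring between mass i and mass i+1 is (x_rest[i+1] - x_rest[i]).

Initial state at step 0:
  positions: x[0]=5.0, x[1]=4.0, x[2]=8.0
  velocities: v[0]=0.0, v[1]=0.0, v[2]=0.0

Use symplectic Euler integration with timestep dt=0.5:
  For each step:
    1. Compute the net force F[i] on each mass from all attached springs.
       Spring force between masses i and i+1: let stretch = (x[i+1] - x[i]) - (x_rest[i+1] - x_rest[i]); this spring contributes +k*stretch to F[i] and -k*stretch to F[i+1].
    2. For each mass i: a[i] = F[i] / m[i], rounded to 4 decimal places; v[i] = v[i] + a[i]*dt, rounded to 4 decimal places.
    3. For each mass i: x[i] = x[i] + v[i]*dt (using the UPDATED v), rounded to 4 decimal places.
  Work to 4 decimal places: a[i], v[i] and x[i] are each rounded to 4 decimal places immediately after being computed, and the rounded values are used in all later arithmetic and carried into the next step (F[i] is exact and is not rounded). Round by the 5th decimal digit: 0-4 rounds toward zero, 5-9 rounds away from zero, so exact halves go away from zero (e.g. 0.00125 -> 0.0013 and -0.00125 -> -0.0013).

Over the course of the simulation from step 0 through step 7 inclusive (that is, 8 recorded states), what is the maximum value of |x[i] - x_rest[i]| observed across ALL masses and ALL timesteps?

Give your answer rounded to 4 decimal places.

Answer: 3.0000

Derivation:
Step 0: x=[5.0000 4.0000 8.0000] v=[0.0000 0.0000 0.0000]
Step 1: x=[1.0000 9.0000 7.0000] v=[-8.0000 10.0000 -2.0000]
Step 2: x=[2.0000 4.0000 11.0000] v=[2.0000 -10.0000 8.0000]
Step 3: x=[2.0000 4.0000 11.0000] v=[0.0000 0.0000 0.0000]
Step 4: x=[1.0000 9.0000 7.0000] v=[-2.0000 10.0000 -8.0000]
Step 5: x=[5.0000 4.0000 8.0000] v=[8.0000 -10.0000 2.0000]
Step 6: x=[5.0000 4.0000 8.0000] v=[0.0000 0.0000 0.0000]
Step 7: x=[1.0000 9.0000 7.0000] v=[-8.0000 10.0000 -2.0000]
Max displacement = 3.0000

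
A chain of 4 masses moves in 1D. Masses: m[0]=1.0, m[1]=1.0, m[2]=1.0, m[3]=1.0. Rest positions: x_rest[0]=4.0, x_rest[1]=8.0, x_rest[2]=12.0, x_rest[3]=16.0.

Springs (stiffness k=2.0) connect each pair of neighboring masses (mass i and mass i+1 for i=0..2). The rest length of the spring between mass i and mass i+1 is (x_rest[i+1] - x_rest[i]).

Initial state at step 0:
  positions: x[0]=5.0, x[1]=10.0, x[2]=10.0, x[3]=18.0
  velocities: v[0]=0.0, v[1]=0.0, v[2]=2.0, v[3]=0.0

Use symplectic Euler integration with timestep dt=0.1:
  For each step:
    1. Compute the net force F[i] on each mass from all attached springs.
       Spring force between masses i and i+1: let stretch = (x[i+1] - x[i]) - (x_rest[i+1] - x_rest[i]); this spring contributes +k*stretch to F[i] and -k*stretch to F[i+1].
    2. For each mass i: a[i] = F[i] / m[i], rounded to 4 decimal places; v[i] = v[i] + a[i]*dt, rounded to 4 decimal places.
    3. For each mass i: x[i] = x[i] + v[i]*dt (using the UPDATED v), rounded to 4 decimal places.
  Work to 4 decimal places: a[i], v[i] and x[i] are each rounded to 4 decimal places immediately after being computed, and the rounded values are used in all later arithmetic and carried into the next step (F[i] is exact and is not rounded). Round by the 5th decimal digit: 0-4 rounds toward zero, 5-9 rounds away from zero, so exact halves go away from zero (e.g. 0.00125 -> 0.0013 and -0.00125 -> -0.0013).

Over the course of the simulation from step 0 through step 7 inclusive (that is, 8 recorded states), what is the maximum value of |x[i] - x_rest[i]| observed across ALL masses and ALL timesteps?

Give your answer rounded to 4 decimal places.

Step 0: x=[5.0000 10.0000 10.0000 18.0000] v=[0.0000 0.0000 2.0000 0.0000]
Step 1: x=[5.0200 9.9000 10.3600 17.9200] v=[0.2000 -1.0000 3.6000 -0.8000]
Step 2: x=[5.0576 9.7116 10.8620 17.7688] v=[0.3760 -1.8840 5.0200 -1.5120]
Step 3: x=[5.1083 9.4531 11.4791 17.5595] v=[0.5068 -2.5847 6.1713 -2.0934]
Step 4: x=[5.1659 9.1483 12.1773 17.3086] v=[0.5758 -3.0485 6.9822 -2.5095]
Step 5: x=[5.2231 8.8244 12.9176 17.0350] v=[0.5723 -3.2392 7.4027 -2.7358]
Step 6: x=[5.2724 8.5103 13.6584 16.7591] v=[0.4926 -3.1408 7.4075 -2.7593]
Step 7: x=[5.3064 8.2344 14.3582 16.5012] v=[0.3402 -2.7588 6.9980 -2.5794]
Max displacement = 2.3582

Answer: 2.3582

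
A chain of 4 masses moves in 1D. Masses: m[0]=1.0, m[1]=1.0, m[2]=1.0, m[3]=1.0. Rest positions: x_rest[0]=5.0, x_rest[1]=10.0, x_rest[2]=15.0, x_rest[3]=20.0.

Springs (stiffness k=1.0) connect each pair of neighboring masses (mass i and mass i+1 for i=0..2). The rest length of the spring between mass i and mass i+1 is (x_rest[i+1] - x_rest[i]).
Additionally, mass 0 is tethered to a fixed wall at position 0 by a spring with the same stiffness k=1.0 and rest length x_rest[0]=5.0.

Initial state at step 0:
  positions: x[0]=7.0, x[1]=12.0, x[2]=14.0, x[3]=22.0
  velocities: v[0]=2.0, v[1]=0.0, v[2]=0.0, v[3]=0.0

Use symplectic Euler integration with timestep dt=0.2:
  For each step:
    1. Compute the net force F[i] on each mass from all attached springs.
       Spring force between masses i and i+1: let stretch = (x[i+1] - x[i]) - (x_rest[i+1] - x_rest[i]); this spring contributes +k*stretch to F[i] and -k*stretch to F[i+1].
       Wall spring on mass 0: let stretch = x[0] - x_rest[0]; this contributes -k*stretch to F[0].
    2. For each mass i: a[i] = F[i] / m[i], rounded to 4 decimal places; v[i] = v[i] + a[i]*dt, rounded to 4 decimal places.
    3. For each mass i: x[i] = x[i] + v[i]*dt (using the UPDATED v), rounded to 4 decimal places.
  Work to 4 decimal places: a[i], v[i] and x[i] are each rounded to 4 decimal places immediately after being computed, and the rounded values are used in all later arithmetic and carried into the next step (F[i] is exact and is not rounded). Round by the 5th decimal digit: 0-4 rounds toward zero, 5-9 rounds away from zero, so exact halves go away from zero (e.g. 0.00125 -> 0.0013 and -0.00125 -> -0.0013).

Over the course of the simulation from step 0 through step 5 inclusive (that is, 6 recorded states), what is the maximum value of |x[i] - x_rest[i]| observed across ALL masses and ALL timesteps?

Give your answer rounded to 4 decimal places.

Step 0: x=[7.0000 12.0000 14.0000 22.0000] v=[2.0000 0.0000 0.0000 0.0000]
Step 1: x=[7.3200 11.8800 14.2400 21.8800] v=[1.6000 -0.6000 1.2000 -0.6000]
Step 2: x=[7.5296 11.6720 14.6912 21.6544] v=[1.0480 -1.0400 2.2560 -1.1280]
Step 3: x=[7.6037 11.4191 15.3002 21.3503] v=[0.3706 -1.2646 3.0448 -1.5206]
Step 4: x=[7.5263 11.1688 15.9959 21.0042] v=[-0.3871 -1.2515 3.4786 -1.7306]
Step 5: x=[7.2935 10.9659 16.6989 20.6577] v=[-1.1639 -1.0146 3.5148 -1.7323]
Max displacement = 2.6037

Answer: 2.6037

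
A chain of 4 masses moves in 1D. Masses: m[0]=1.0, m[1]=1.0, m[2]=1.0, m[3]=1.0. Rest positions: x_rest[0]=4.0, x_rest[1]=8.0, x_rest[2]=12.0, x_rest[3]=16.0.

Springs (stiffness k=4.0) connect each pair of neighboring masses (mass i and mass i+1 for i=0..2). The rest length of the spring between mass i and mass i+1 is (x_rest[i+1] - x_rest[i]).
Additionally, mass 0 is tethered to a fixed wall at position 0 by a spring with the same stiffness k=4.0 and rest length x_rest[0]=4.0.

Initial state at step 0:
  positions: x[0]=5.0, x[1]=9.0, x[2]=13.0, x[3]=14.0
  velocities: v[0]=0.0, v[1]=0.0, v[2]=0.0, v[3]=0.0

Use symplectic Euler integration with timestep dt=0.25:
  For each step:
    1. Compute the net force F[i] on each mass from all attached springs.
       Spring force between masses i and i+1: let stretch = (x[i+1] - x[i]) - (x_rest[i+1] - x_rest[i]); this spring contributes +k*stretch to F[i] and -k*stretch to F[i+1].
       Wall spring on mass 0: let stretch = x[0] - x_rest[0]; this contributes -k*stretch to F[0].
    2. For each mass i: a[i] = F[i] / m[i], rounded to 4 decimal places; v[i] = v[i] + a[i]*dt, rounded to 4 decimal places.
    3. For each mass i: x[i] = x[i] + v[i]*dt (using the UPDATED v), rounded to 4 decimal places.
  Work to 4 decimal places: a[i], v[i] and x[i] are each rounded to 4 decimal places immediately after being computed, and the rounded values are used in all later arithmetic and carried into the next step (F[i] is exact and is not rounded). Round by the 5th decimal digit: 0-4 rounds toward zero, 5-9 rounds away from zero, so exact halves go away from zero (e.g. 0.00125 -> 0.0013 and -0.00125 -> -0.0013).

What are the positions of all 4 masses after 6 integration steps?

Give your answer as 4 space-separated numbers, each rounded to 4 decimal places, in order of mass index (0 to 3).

Answer: 2.7425 6.1214 12.7491 16.9527

Derivation:
Step 0: x=[5.0000 9.0000 13.0000 14.0000] v=[0.0000 0.0000 0.0000 0.0000]
Step 1: x=[4.7500 9.0000 12.2500 14.7500] v=[-1.0000 0.0000 -3.0000 3.0000]
Step 2: x=[4.3750 8.7500 11.3125 15.8750] v=[-1.5000 -1.0000 -3.7500 4.5000]
Step 3: x=[4.0000 8.0469 10.8750 16.8594] v=[-1.5000 -2.8125 -1.7500 3.9375]
Step 4: x=[3.6367 7.0391 11.2266 17.3477] v=[-1.4531 -4.0313 1.4063 1.9531]
Step 5: x=[3.2149 6.2276 12.0616 17.3057] v=[-1.6874 -3.2462 3.3399 -0.1680]
Step 6: x=[2.7425 6.1214 12.7491 16.9527] v=[-1.8896 -0.4249 2.7500 -1.4121]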